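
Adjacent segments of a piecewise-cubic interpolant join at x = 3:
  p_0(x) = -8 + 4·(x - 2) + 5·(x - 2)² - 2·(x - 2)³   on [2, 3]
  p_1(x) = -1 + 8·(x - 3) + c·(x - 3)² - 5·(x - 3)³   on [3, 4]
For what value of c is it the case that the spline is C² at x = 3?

p_0''(x) = 10 - 12·(x - 2), so p_0''(3) = -2. On the right, p_1''(3) = 2c, so c = -1.

-1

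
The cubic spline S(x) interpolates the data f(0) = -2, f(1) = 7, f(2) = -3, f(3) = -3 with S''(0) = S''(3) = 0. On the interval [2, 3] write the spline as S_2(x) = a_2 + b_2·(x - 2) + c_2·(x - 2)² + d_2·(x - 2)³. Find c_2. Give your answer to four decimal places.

Write m_i for S''(x_i). With h_i = 1, 1, 1 and divided differences Δ_i = 9, -10, 0, the continuity of S' gives the tridiagonal system
  1·m_0 + 4·m_1 + 1·m_2 = 6(Δ_1 - Δ_0) = -114
  1·m_1 + 4·m_2 + 1·m_3 = 6(Δ_2 - Δ_1) = 60
Natural end conditions: m_0 = m_3 = 0.
Hence m_0 = 0, m_1 = -172/5, m_2 = 118/5, m_3 = 0.
On [2, 3], with S_2(x) = a_2 + b_2·(x - 2) + c_2·(x - 2)² + d_2·(x - 2)³: c_2 = m_2/2 = 59/5, d_2 = (m_3 - m_2)/(6h_2) = -59/15, b_2 = Δ_2 - h_2(2m_2 + m_3)/6 = -118/15.

11.8000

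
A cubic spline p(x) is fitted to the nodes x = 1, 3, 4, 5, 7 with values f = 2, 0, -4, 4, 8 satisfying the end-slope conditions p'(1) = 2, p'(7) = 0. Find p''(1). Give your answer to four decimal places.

With M_i denoting the second derivative at x_i, h_i = 2, 1, 1, 2, and Δ_i = (y_(i+1) − y_i)/h_i = -1, -4, 8, 2:
  2·M_0 + 6·M_1 + 1·M_2 = 6(Δ_1 - Δ_0) = -18
  1·M_1 + 4·M_2 + 1·M_3 = 6(Δ_2 - Δ_1) = 72
  1·M_2 + 6·M_3 + 2·M_4 = 6(Δ_3 - Δ_2) = -36
Clamped end conditions give two more equations: 2h_0·M_0 + h_0·M_1 = 6(Δ_0 - p'(1)) = -18 and h_3·M_3 + 2h_3·M_4 = 6(p'(7) - Δ_3) = -12.
Forward elimination and back-substitution give M_0 = -83/60, M_1 = -187/30, M_2 = 133/6, M_3 = -313/30, M_4 = 133/60.

-1.3833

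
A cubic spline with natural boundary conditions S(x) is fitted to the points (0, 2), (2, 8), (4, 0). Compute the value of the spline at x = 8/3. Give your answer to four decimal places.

With m_i denoting the second derivative at x_i, h_i = 2, 2, and Δ_i = (y_(i+1) − y_i)/h_i = 3, -4:
  2·m_0 + 8·m_1 + 2·m_2 = 6(Δ_1 - Δ_0) = -42
Natural end conditions: m_0 = m_2 = 0.
Solving: m_0 = 0, m_1 = -21/4, m_2 = 0.
On [2, 4], S(x) = 8 - 1/2·(x - 2) - 21/8·(x - 2)² + 7/16·(x - 2)³.
With (x - 2) = 2/3: S(8/3) = 179/27.

6.6296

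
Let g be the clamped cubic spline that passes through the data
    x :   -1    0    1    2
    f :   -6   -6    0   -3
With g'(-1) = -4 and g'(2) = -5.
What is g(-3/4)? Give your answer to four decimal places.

-6.7938

Let M_i = g''(x_i). Step sizes h_i = 1, 1, 1; slopes of the chords Δ_i = (y_(i+1) - y_i)/h_i = 0, 6, -3.
  1·M_0 + 4·M_1 + 1·M_2 = 6(Δ_1 - Δ_0) = 36
  1·M_1 + 4·M_2 + 1·M_3 = 6(Δ_2 - Δ_1) = -54
Clamped end conditions give two more equations: 2h_0·M_0 + h_0·M_1 = 6(Δ_0 - g'(-1)) = 24 and h_2·M_2 + 2h_2·M_3 = 6(g'(2) - Δ_2) = -12.
Solving: M_0 = 92/15, M_1 = 176/15, M_2 = -256/15, M_3 = 38/15.
On [-1, 0], g(x) = -6 - 4·(x + 1) + 46/15·(x + 1)² + 14/15·(x + 1)³.
With (x + 1) = 1/4: g(-3/4) = -1087/160.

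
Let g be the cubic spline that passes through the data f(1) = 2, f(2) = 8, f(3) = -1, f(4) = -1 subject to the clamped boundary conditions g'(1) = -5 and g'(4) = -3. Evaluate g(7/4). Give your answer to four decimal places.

With σ_i denoting the second derivative at x_i, h_i = 1, 1, 1, and Δ_i = (y_(i+1) − y_i)/h_i = 6, -9, 0:
  1·σ_0 + 4·σ_1 + 1·σ_2 = 6(Δ_1 - Δ_0) = -90
  1·σ_1 + 4·σ_2 + 1·σ_3 = 6(Δ_2 - Δ_1) = 54
Clamped end conditions give two more equations: 2h_0·σ_0 + h_0·σ_1 = 6(Δ_0 - g'(1)) = 66 and h_2·σ_2 + 2h_2·σ_3 = 6(g'(4) - Δ_2) = -18.
Hence σ_0 = 824/15, σ_1 = -658/15, σ_2 = 458/15, σ_3 = -364/15.
On [1, 2], g(t) = 2 - 5·(t - 1) + 412/15·(t - 1)² - 247/15·(t - 1)³.
With (t - 1) = 3/4: g(7/4) = 2161/320.

6.7531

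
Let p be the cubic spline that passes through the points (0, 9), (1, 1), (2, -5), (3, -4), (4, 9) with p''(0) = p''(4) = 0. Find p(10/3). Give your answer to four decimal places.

-0.6852

Write M_i for p''(x_i). With h_i = 1, 1, 1, 1 and divided differences Δ_i = -8, -6, 1, 13, the continuity of p' gives the tridiagonal system
  1·M_0 + 4·M_1 + 1·M_2 = 6(Δ_1 - Δ_0) = 12
  1·M_1 + 4·M_2 + 1·M_3 = 6(Δ_2 - Δ_1) = 42
  1·M_2 + 4·M_3 + 1·M_4 = 6(Δ_3 - Δ_2) = 72
Natural end conditions: M_0 = M_4 = 0.
Hence M_0 = 0, M_1 = 3/2, M_2 = 6, M_3 = 33/2, M_4 = 0.
On [3, 4], p(x) = -4 + 15/2·(x - 3) + 33/4·(x - 3)² - 11/4·(x - 3)³.
With (x - 3) = 1/3: p(10/3) = -37/54.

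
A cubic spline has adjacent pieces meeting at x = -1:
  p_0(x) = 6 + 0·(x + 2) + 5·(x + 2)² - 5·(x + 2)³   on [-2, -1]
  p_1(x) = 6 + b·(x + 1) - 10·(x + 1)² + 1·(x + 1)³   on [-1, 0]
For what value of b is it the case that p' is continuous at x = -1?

-5

p_0'(x) = 0 + 10·(x + 2) - 15·(x + 2)², so p_0'(-1) = -5. On the right, p_1'(-1) = b, so b = -5.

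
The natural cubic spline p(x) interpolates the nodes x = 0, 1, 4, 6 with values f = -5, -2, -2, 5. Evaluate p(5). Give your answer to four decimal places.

Write m_i for p''(x_i). With h_i = 1, 3, 2 and divided differences Δ_i = 3, 0, 7/2, the continuity of p' gives the tridiagonal system
  1·m_0 + 8·m_1 + 3·m_2 = 6(Δ_1 - Δ_0) = -18
  3·m_1 + 10·m_2 + 2·m_3 = 6(Δ_2 - Δ_1) = 21
Natural end conditions: m_0 = m_3 = 0.
Solving: m_0 = 0, m_1 = -243/71, m_2 = 222/71, m_3 = 0.
On [4, 6], p(x) = -2 + 201/142·(x - 4) + 111/71·(x - 4)² - 37/142·(x - 4)³.
With (x - 4) = 1: p(5) = 51/71.

0.7183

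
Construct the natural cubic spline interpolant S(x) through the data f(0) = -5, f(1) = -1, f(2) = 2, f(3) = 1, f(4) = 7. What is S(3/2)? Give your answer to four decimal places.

Write σ_i for S''(x_i). With h_i = 1, 1, 1, 1 and divided differences Δ_i = 4, 3, -1, 6, the continuity of S' gives the tridiagonal system
  1·σ_0 + 4·σ_1 + 1·σ_2 = 6(Δ_1 - Δ_0) = -6
  1·σ_1 + 4·σ_2 + 1·σ_3 = 6(Δ_2 - Δ_1) = -24
  1·σ_2 + 4·σ_3 + 1·σ_4 = 6(Δ_3 - Δ_2) = 42
Natural end conditions: σ_0 = σ_4 = 0.
Solving: σ_0 = 0, σ_1 = 6/7, σ_2 = -66/7, σ_3 = 90/7, σ_4 = 0.
On [1, 2], S(x) = -1 + 30/7·(x - 1) + 3/7·(x - 1)² - 12/7·(x - 1)³.
With (x - 1) = 1/2: S(3/2) = 29/28.

1.0357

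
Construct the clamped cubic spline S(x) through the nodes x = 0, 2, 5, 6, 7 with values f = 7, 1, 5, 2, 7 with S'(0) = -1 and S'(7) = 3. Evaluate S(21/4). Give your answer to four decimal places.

Let m_i = S''(x_i). Step sizes h_i = 2, 3, 1, 1; slopes of the chords Δ_i = (y_(i+1) - y_i)/h_i = -3, 4/3, -3, 5.
  2·m_0 + 10·m_1 + 3·m_2 = 6(Δ_1 - Δ_0) = 26
  3·m_1 + 8·m_2 + 1·m_3 = 6(Δ_2 - Δ_1) = -26
  1·m_2 + 4·m_3 + 1·m_4 = 6(Δ_3 - Δ_2) = 48
Clamped end conditions give two more equations: 2h_0·m_0 + h_0·m_1 = 6(Δ_0 - S'(0)) = -12 and h_3·m_3 + 2h_3·m_4 = 6(S'(7) - Δ_3) = -12.
Solving: m_0 = -856/141, m_1 = 866/141, m_2 = -1094/141, m_3 = 2488/141, m_4 = -2090/141.
On [5, 6], S(x) = 5 - 473/141·(x - 5) - 547/141·(x - 5)² + 199/47·(x - 5)³.
With (x - 5) = 1/4: S(21/4) = 11987/3008.

3.9850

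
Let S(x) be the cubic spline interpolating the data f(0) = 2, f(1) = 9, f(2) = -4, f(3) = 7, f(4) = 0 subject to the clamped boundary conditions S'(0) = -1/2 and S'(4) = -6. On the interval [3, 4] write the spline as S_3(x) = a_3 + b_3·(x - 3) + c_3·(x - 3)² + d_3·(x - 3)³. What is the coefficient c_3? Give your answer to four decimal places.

Let σ_i = S''(x_i). Step sizes h_i = 1, 1, 1, 1; slopes of the chords Δ_i = (y_(i+1) - y_i)/h_i = 7, -13, 11, -7.
  1·σ_0 + 4·σ_1 + 1·σ_2 = 6(Δ_1 - Δ_0) = -120
  1·σ_1 + 4·σ_2 + 1·σ_3 = 6(Δ_2 - Δ_1) = 144
  1·σ_2 + 4·σ_3 + 1·σ_4 = 6(Δ_3 - Δ_2) = -108
Clamped end conditions give two more equations: 2h_0·σ_0 + h_0·σ_1 = 6(Δ_0 - S'(0)) = 45 and h_3·σ_3 + 2h_3·σ_4 = 6(S'(4) - Δ_3) = 6.
Solving the tridiagonal system: σ_0 = 415/8, σ_1 = -235/4, σ_2 = 505/8, σ_3 = -199/4, σ_4 = 223/8.
On [3, 4], with S_3(x) = a_3 + b_3·(x - 3) + c_3·(x - 3)² + d_3·(x - 3)³: c_3 = σ_3/2 = -199/8, d_3 = (σ_4 - σ_3)/(6h_3) = 207/16, b_3 = Δ_3 - h_3(2σ_3 + σ_4)/6 = 79/16.

-24.8750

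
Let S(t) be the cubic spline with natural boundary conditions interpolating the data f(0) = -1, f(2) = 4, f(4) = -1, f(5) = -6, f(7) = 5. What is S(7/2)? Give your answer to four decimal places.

1.4424

With σ_i denoting the second derivative at x_i, h_i = 2, 2, 1, 2, and Δ_i = (y_(i+1) − y_i)/h_i = 5/2, -5/2, -5, 11/2:
  2·σ_0 + 8·σ_1 + 2·σ_2 = 6(Δ_1 - Δ_0) = -30
  2·σ_1 + 6·σ_2 + 1·σ_3 = 6(Δ_2 - Δ_1) = -15
  1·σ_2 + 6·σ_3 + 2·σ_4 = 6(Δ_3 - Δ_2) = 63
Natural end conditions: σ_0 = σ_4 = 0.
Forward elimination and back-substitution give σ_0 = 0, σ_1 = -93/32, σ_2 = -27/8, σ_3 = 177/16, σ_4 = 0.
On [2, 4], S(t) = 4 + 9/16·(t - 2) - 93/64·(t - 2)² - 5/128·(t - 2)³.
With (t - 2) = 3/2: S(7/2) = 1477/1024.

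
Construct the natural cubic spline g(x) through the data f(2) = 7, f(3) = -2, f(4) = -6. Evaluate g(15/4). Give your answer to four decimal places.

With m_i denoting the second derivative at x_i, h_i = 1, 1, and Δ_i = (y_(i+1) − y_i)/h_i = -9, -4:
  1·m_0 + 4·m_1 + 1·m_2 = 6(Δ_1 - Δ_0) = 30
Natural end conditions: m_0 = m_2 = 0.
Solving: m_0 = 0, m_1 = 15/2, m_2 = 0.
On [3, 4], g(x) = -2 - 13/2·(x - 3) + 15/4·(x - 3)² - 5/4·(x - 3)³.
With (x - 3) = 3/4: g(15/4) = -1355/256.

-5.2930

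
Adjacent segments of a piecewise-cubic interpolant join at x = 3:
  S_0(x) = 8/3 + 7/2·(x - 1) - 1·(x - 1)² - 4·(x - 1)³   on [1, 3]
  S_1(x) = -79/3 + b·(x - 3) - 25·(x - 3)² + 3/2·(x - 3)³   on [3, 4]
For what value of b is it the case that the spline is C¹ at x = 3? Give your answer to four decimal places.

S_0'(x) = 7/2 - 2·(x - 1) - 12·(x - 1)², so S_0'(3) = -97/2. On the right, S_1'(3) = b, so b = -97/2.

-48.5000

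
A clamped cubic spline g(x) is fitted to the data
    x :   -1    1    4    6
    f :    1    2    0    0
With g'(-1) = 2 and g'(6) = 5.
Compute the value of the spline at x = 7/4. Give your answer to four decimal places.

1.8750

Let M_i = g''(x_i). Step sizes h_i = 2, 3, 2; slopes of the chords Δ_i = (y_(i+1) - y_i)/h_i = 1/2, -2/3, 0.
  2·M_0 + 10·M_1 + 3·M_2 = 6(Δ_1 - Δ_0) = -7
  3·M_1 + 10·M_2 + 2·M_3 = 6(Δ_2 - Δ_1) = 4
Clamped end conditions give two more equations: 2h_0·M_0 + h_0·M_1 = 6(Δ_0 - g'(-1)) = -9 and h_2·M_2 + 2h_2·M_3 = 6(g'(6) - Δ_2) = 30.
Forward elimination and back-substitution give M_0 = -223/96, M_1 = 7/48, M_2 = -61/48, M_3 = 781/96.
On [1, 4], g(x) = 2 - 17/96·(x - 1) + 7/96·(x - 1)² - 17/216·(x - 1)³.
With (x - 1) = 3/4: g(7/4) = 15/8.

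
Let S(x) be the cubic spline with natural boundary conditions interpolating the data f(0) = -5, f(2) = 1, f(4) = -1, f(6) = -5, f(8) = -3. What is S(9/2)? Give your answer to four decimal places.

-2.2360

Let M_i = S''(x_i). Step sizes h_i = 2, 2, 2, 2; slopes of the chords Δ_i = (y_(i+1) - y_i)/h_i = 3, -1, -2, 1.
  2·M_0 + 8·M_1 + 2·M_2 = 6(Δ_1 - Δ_0) = -24
  2·M_1 + 8·M_2 + 2·M_3 = 6(Δ_2 - Δ_1) = -6
  2·M_2 + 8·M_3 + 2·M_4 = 6(Δ_3 - Δ_2) = 18
Natural end conditions: M_0 = M_4 = 0.
Solving the tridiagonal system: M_0 = 0, M_1 = -159/56, M_2 = -9/14, M_3 = 135/56, M_4 = 0.
On [4, 6], S(x) = -1 - 19/8·(x - 4) - 9/28·(x - 4)² + 57/224·(x - 4)³.
With (x - 4) = 1/2: S(9/2) = -4007/1792.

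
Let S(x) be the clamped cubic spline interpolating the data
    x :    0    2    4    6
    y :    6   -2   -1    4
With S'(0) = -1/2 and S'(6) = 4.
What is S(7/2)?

Write M_i for S''(x_i). With h_i = 2, 2, 2 and divided differences Δ_i = -4, 1/2, 5/2, the continuity of S' gives the tridiagonal system
  2·M_0 + 8·M_1 + 2·M_2 = 6(Δ_1 - Δ_0) = 27
  2·M_1 + 8·M_2 + 2·M_3 = 6(Δ_2 - Δ_1) = 12
Clamped end conditions give two more equations: 2h_0·M_0 + h_0·M_1 = 6(Δ_0 - S'(0)) = -21 and h_2·M_2 + 2h_2·M_3 = 6(S'(6) - Δ_2) = 9.
Solving: M_0 = -8, M_1 = 11/2, M_2 = -1/2, M_3 = 5/2.
On [2, 4], S(x) = -2 - 3·(x - 2) + 11/4·(x - 2)² - 1/2·(x - 2)³.
With (x - 2) = 3/2: S(7/2) = -2.

-2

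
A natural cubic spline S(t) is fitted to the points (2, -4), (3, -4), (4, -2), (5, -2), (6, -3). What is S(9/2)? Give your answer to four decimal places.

-1.7254

Write M_i for S''(x_i). With h_i = 1, 1, 1, 1 and divided differences Δ_i = 0, 2, 0, -1, the continuity of S' gives the tridiagonal system
  1·M_0 + 4·M_1 + 1·M_2 = 6(Δ_1 - Δ_0) = 12
  1·M_1 + 4·M_2 + 1·M_3 = 6(Δ_2 - Δ_1) = -12
  1·M_2 + 4·M_3 + 1·M_4 = 6(Δ_3 - Δ_2) = -6
Natural end conditions: M_0 = M_4 = 0.
Solving the tridiagonal system: M_0 = 0, M_1 = 111/28, M_2 = -27/7, M_3 = -15/28, M_4 = 0.
On [4, 5], S(t) = -2 + 11/8·(t - 4) - 27/14·(t - 4)² + 31/56·(t - 4)³.
With (t - 4) = 1/2: S(9/2) = -773/448.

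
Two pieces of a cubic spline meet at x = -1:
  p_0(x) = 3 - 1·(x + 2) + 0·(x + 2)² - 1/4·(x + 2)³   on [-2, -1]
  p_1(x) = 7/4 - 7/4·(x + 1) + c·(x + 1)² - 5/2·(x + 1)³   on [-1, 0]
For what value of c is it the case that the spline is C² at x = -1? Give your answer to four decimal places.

-0.7500

p_0''(x) = 0 - 3/2·(x + 2), so p_0''(-1) = -3/2. On the right, p_1''(-1) = 2c, so c = -3/4.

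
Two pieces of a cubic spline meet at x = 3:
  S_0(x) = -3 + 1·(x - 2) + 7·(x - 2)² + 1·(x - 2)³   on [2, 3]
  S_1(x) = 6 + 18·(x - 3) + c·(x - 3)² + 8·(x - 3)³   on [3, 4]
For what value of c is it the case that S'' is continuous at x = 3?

10

S_0''(x) = 14 + 6·(x - 2), so S_0''(3) = 20. On the right, S_1''(3) = 2c, so c = 10.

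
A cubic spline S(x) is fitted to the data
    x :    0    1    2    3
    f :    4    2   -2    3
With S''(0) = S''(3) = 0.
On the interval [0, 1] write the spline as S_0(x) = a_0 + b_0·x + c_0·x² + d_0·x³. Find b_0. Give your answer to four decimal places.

-0.8667

Put M_i = S'' at the i-th knot. Here h = (1, 1, 1) and Δ = (-2, -4, 5), so the interior equations h_(i-1)·M_(i-1) + 2(h_(i-1)+h_i)·M_i + h_i·M_(i+1) = 6(Δ_i − Δ_(i-1)) read
  1·M_0 + 4·M_1 + 1·M_2 = 6(Δ_1 - Δ_0) = -12
  1·M_1 + 4·M_2 + 1·M_3 = 6(Δ_2 - Δ_1) = 54
Natural end conditions: M_0 = M_3 = 0.
Hence M_0 = 0, M_1 = -34/5, M_2 = 76/5, M_3 = 0.
On [0, 1], with S_0(x) = a_0 + b_0·x + c_0·x² + d_0·x³: c_0 = M_0/2 = 0, d_0 = (M_1 - M_0)/(6h_0) = -17/15, b_0 = Δ_0 - h_0(2M_0 + M_1)/6 = -13/15.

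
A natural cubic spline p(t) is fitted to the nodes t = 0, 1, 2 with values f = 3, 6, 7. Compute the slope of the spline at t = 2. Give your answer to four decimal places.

0.5000

Let m_i = p''(x_i). Step sizes h_i = 1, 1; slopes of the chords Δ_i = (y_(i+1) - y_i)/h_i = 3, 1.
  1·m_0 + 4·m_1 + 1·m_2 = 6(Δ_1 - Δ_0) = -12
Natural end conditions: m_0 = m_2 = 0.
Hence m_0 = 0, m_1 = -3, m_2 = 0.
On [1, 2], p'(t) = b_1 + 2c_1·(t - 1) + 3d_1·(t - 1)² with b_1 = Δ_1 - h_1(2m_1 + m_2)/6 = 2, c_1 = m_1/2 = -3/2, d_1 = (m_2 - m_1)/(6h_1) = 1/2. So p'(2) = 1/2.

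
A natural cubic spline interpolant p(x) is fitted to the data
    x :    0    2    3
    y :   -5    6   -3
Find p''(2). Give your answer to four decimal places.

-14.5000

Write M_i for p''(x_i). With h_i = 2, 1 and divided differences Δ_i = 11/2, -9, the continuity of p' gives the tridiagonal system
  2·M_0 + 6·M_1 + 1·M_2 = 6(Δ_1 - Δ_0) = -87
Natural end conditions: M_0 = M_2 = 0.
Forward elimination and back-substitution give M_0 = 0, M_1 = -29/2, M_2 = 0.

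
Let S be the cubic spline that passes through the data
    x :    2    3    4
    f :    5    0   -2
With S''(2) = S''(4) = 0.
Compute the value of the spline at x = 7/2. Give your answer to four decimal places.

-1.2813

Put M_i = S'' at the i-th knot. Here h = (1, 1) and Δ = (-5, -2), so the interior equations h_(i-1)·M_(i-1) + 2(h_(i-1)+h_i)·M_i + h_i·M_(i+1) = 6(Δ_i − Δ_(i-1)) read
  1·M_0 + 4·M_1 + 1·M_2 = 6(Δ_1 - Δ_0) = 18
Natural end conditions: M_0 = M_2 = 0.
Solving the tridiagonal system: M_0 = 0, M_1 = 9/2, M_2 = 0.
On [3, 4], S(x) = 0 - 7/2·(x - 3) + 9/4·(x - 3)² - 3/4·(x - 3)³.
With (x - 3) = 1/2: S(7/2) = -41/32.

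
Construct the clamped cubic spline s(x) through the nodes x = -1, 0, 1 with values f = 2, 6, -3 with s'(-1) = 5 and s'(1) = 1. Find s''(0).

Write M_i for s''(x_i). With h_i = 1, 1 and divided differences Δ_i = 4, -9, the continuity of s' gives the tridiagonal system
  1·M_0 + 4·M_1 + 1·M_2 = 6(Δ_1 - Δ_0) = -78
Clamped end conditions give two more equations: 2h_0·M_0 + h_0·M_1 = 6(Δ_0 - s'(-1)) = -6 and h_1·M_1 + 2h_1·M_2 = 6(s'(1) - Δ_1) = 60.
Solving: M_0 = 29/2, M_1 = -35, M_2 = 95/2.

-35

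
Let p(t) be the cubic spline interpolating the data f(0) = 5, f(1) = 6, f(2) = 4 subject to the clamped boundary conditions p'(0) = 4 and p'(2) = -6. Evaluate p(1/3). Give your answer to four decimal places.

With σ_i denoting the second derivative at x_i, h_i = 1, 1, and Δ_i = (y_(i+1) − y_i)/h_i = 1, -2:
  1·σ_0 + 4·σ_1 + 1·σ_2 = 6(Δ_1 - Δ_0) = -18
Clamped end conditions give two more equations: 2h_0·σ_0 + h_0·σ_1 = 6(Δ_0 - p'(0)) = -18 and h_1·σ_1 + 2h_1·σ_2 = 6(p'(2) - Δ_1) = -24.
Forward elimination and back-substitution give σ_0 = -19/2, σ_1 = 1, σ_2 = -25/2.
On [0, 1], p(t) = 5 + 4·t - 19/4·t² + 7/4·t³.
With t = 1/3: p(1/3) = 317/54.

5.8704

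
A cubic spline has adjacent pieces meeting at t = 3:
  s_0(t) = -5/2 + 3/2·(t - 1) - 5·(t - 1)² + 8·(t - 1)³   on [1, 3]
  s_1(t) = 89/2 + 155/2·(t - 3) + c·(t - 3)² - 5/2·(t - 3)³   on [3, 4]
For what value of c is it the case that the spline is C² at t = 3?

43

s_0''(t) = -10 + 48·(t - 1), so s_0''(3) = 86. On the right, s_1''(3) = 2c, so c = 43.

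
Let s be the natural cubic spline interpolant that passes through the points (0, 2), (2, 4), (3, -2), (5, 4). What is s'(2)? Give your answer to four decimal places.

With M_i denoting the second derivative at x_i, h_i = 2, 1, 2, and Δ_i = (y_(i+1) − y_i)/h_i = 1, -6, 3:
  2·M_0 + 6·M_1 + 1·M_2 = 6(Δ_1 - Δ_0) = -42
  1·M_1 + 6·M_2 + 2·M_3 = 6(Δ_2 - Δ_1) = 54
Natural end conditions: M_0 = M_3 = 0.
Forward elimination and back-substitution give M_0 = 0, M_1 = -306/35, M_2 = 366/35, M_3 = 0.
On [2, 3], s'(x) = b_1 + 2c_1·(x - 2) + 3d_1·(x - 2)² with b_1 = Δ_1 - h_1(2M_1 + M_2)/6 = -169/35, c_1 = M_1/2 = -153/35, d_1 = (M_2 - M_1)/(6h_1) = 16/5. So s'(2) = -169/35.

-4.8286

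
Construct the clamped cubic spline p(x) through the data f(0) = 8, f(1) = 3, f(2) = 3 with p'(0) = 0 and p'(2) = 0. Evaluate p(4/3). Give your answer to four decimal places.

Let σ_i = p''(x_i). Step sizes h_i = 1, 1; slopes of the chords Δ_i = (y_(i+1) - y_i)/h_i = -5, 0.
  1·σ_0 + 4·σ_1 + 1·σ_2 = 6(Δ_1 - Δ_0) = 30
Clamped end conditions give two more equations: 2h_0·σ_0 + h_0·σ_1 = 6(Δ_0 - p'(0)) = -30 and h_1·σ_1 + 2h_1·σ_2 = 6(p'(2) - Δ_1) = 0.
Forward elimination and back-substitution give σ_0 = -45/2, σ_1 = 15, σ_2 = -15/2.
On [1, 2], p(x) = 3 - 15/4·(x - 1) + 15/2·(x - 1)² - 15/4·(x - 1)³.
With (x - 1) = 1/3: p(4/3) = 22/9.

2.4444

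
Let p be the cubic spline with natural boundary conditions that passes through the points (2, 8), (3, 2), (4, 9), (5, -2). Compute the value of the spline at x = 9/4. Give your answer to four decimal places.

Put m_i = p'' at the i-th knot. Here h = (1, 1, 1) and Δ = (-6, 7, -11), so the interior equations h_(i-1)·m_(i-1) + 2(h_(i-1)+h_i)·m_i + h_i·m_(i+1) = 6(Δ_i − Δ_(i-1)) read
  1·m_0 + 4·m_1 + 1·m_2 = 6(Δ_1 - Δ_0) = 78
  1·m_1 + 4·m_2 + 1·m_3 = 6(Δ_2 - Δ_1) = -108
Natural end conditions: m_0 = m_3 = 0.
Solving the tridiagonal system: m_0 = 0, m_1 = 28, m_2 = -34, m_3 = 0.
On [2, 3], p(x) = 8 - 32/3·(x - 2) + 0·(x - 2)² + 14/3·(x - 2)³.
With (x - 2) = 1/4: p(9/4) = 173/32.

5.4063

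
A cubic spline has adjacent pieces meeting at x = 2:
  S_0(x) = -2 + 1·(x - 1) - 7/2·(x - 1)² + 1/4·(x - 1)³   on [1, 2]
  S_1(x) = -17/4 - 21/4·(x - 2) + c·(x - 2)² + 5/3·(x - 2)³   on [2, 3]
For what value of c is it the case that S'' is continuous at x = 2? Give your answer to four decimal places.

-2.7500

S_0''(x) = -7 + 3/2·(x - 1), so S_0''(2) = -11/2. On the right, S_1''(2) = 2c, so c = -11/4.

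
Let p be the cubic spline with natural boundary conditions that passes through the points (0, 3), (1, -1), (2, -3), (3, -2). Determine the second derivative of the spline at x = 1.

With M_i denoting the second derivative at x_i, h_i = 1, 1, 1, and Δ_i = (y_(i+1) − y_i)/h_i = -4, -2, 1:
  1·M_0 + 4·M_1 + 1·M_2 = 6(Δ_1 - Δ_0) = 12
  1·M_1 + 4·M_2 + 1·M_3 = 6(Δ_2 - Δ_1) = 18
Natural end conditions: M_0 = M_3 = 0.
Solving the tridiagonal system: M_0 = 0, M_1 = 2, M_2 = 4, M_3 = 0.

2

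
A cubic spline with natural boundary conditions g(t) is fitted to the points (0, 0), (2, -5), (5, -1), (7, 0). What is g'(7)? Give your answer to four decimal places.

With M_i denoting the second derivative at x_i, h_i = 2, 3, 2, and Δ_i = (y_(i+1) − y_i)/h_i = -5/2, 4/3, 1/2:
  2·M_0 + 10·M_1 + 3·M_2 = 6(Δ_1 - Δ_0) = 23
  3·M_1 + 10·M_2 + 2·M_3 = 6(Δ_2 - Δ_1) = -5
Natural end conditions: M_0 = M_3 = 0.
Hence M_0 = 0, M_1 = 35/13, M_2 = -17/13, M_3 = 0.
On [5, 7], g'(t) = b_2 + 2c_2·(t - 5) + 3d_2·(t - 5)² with b_2 = Δ_2 - h_2(2M_2 + M_3)/6 = 107/78, c_2 = M_2/2 = -17/26, d_2 = (M_3 - M_2)/(6h_2) = 17/156. So g'(7) = 5/78.

0.0641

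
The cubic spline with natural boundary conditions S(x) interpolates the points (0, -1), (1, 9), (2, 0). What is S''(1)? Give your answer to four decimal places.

With σ_i denoting the second derivative at x_i, h_i = 1, 1, and Δ_i = (y_(i+1) − y_i)/h_i = 10, -9:
  1·σ_0 + 4·σ_1 + 1·σ_2 = 6(Δ_1 - Δ_0) = -114
Natural end conditions: σ_0 = σ_2 = 0.
Forward elimination and back-substitution give σ_0 = 0, σ_1 = -57/2, σ_2 = 0.

-28.5000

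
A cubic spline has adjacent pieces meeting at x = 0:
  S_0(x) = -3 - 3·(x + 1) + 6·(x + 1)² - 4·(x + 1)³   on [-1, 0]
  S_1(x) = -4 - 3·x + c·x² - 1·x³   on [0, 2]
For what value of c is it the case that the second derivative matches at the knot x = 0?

S_0''(x) = 12 - 24·(x + 1), so S_0''(0) = -12. On the right, S_1''(0) = 2c, so c = -6.

-6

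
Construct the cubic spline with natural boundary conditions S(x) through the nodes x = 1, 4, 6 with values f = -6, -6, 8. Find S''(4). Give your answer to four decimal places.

With m_i denoting the second derivative at x_i, h_i = 3, 2, and Δ_i = (y_(i+1) − y_i)/h_i = 0, 7:
  3·m_0 + 10·m_1 + 2·m_2 = 6(Δ_1 - Δ_0) = 42
Natural end conditions: m_0 = m_2 = 0.
Solving the tridiagonal system: m_0 = 0, m_1 = 21/5, m_2 = 0.

4.2000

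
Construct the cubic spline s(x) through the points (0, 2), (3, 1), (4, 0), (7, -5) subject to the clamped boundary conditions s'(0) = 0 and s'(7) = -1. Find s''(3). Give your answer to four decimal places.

Put σ_i = s'' at the i-th knot. Here h = (3, 1, 3) and Δ = (-1/3, -1, -5/3), so the interior equations h_(i-1)·σ_(i-1) + 2(h_(i-1)+h_i)·σ_i + h_i·σ_(i+1) = 6(Δ_i − Δ_(i-1)) read
  3·σ_0 + 8·σ_1 + 1·σ_2 = 6(Δ_1 - Δ_0) = -4
  1·σ_1 + 8·σ_2 + 3·σ_3 = 6(Δ_2 - Δ_1) = -4
Clamped end conditions give two more equations: 2h_0·σ_0 + h_0·σ_1 = 6(Δ_0 - s'(0)) = -2 and h_2·σ_2 + 2h_2·σ_3 = 6(s'(7) - Δ_2) = 4.
Solving the tridiagonal system: σ_0 = -28/165, σ_1 = -18/55, σ_2 = -48/55, σ_3 = 182/165.

-0.3273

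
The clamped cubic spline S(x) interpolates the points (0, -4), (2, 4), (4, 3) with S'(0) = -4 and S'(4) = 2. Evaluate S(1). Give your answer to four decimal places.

-1.7813

Put m_i = S'' at the i-th knot. Here h = (2, 2) and Δ = (4, -1/2), so the interior equations h_(i-1)·m_(i-1) + 2(h_(i-1)+h_i)·m_i + h_i·m_(i+1) = 6(Δ_i − Δ_(i-1)) read
  2·m_0 + 8·m_1 + 2·m_2 = 6(Δ_1 - Δ_0) = -27
Clamped end conditions give two more equations: 2h_0·m_0 + h_0·m_1 = 6(Δ_0 - S'(0)) = 48 and h_1·m_1 + 2h_1·m_2 = 6(S'(4) - Δ_1) = 15.
Solving the tridiagonal system: m_0 = 135/8, m_1 = -39/4, m_2 = 69/8.
On [0, 2], S(x) = -4 - 4·x + 135/16·x² - 71/32·x³.
With x = 1: S(1) = -57/32.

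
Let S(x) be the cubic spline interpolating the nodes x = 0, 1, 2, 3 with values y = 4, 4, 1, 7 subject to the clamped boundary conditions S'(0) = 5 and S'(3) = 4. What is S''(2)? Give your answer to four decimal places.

Put M_i = S'' at the i-th knot. Here h = (1, 1, 1) and Δ = (0, -3, 6), so the interior equations h_(i-1)·M_(i-1) + 2(h_(i-1)+h_i)·M_i + h_i·M_(i+1) = 6(Δ_i − Δ_(i-1)) read
  1·M_0 + 4·M_1 + 1·M_2 = 6(Δ_1 - Δ_0) = -18
  1·M_1 + 4·M_2 + 1·M_3 = 6(Δ_2 - Δ_1) = 54
Clamped end conditions give two more equations: 2h_0·M_0 + h_0·M_1 = 6(Δ_0 - S'(0)) = -30 and h_2·M_2 + 2h_2·M_3 = 6(S'(3) - Δ_2) = -12.
Forward elimination and back-substitution give M_0 = -178/15, M_1 = -94/15, M_2 = 284/15, M_3 = -232/15.

18.9333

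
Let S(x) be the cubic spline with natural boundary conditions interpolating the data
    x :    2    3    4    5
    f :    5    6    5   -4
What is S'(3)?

Write σ_i for S''(x_i). With h_i = 1, 1, 1 and divided differences Δ_i = 1, -1, -9, the continuity of S' gives the tridiagonal system
  1·σ_0 + 4·σ_1 + 1·σ_2 = 6(Δ_1 - Δ_0) = -12
  1·σ_1 + 4·σ_2 + 1·σ_3 = 6(Δ_2 - Δ_1) = -48
Natural end conditions: σ_0 = σ_3 = 0.
Solving the tridiagonal system: σ_0 = 0, σ_1 = 0, σ_2 = -12, σ_3 = 0.
On [3, 4], S'(x) = b_1 + 2c_1·(x - 3) + 3d_1·(x - 3)² with b_1 = Δ_1 - h_1(2σ_1 + σ_2)/6 = 1, c_1 = σ_1/2 = 0, d_1 = (σ_2 - σ_1)/(6h_1) = -2. So S'(3) = 1.

1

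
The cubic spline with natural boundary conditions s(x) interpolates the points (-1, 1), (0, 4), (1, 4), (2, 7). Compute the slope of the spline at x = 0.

Let m_i = s''(x_i). Step sizes h_i = 1, 1, 1; slopes of the chords Δ_i = (y_(i+1) - y_i)/h_i = 3, 0, 3.
  1·m_0 + 4·m_1 + 1·m_2 = 6(Δ_1 - Δ_0) = -18
  1·m_1 + 4·m_2 + 1·m_3 = 6(Δ_2 - Δ_1) = 18
Natural end conditions: m_0 = m_3 = 0.
Forward elimination and back-substitution give m_0 = 0, m_1 = -6, m_2 = 6, m_3 = 0.
On [0, 1], s'(x) = b_1 + 2c_1·x + 3d_1·x² with b_1 = Δ_1 - h_1(2m_1 + m_2)/6 = 1, c_1 = m_1/2 = -3, d_1 = (m_2 - m_1)/(6h_1) = 2. So s'(0) = 1.

1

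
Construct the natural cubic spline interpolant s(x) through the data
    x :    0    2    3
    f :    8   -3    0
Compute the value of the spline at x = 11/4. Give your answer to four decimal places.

Let m_i = s''(x_i). Step sizes h_i = 2, 1; slopes of the chords Δ_i = (y_(i+1) - y_i)/h_i = -11/2, 3.
  2·m_0 + 6·m_1 + 1·m_2 = 6(Δ_1 - Δ_0) = 51
Natural end conditions: m_0 = m_2 = 0.
Solving the tridiagonal system: m_0 = 0, m_1 = 17/2, m_2 = 0.
On [2, 3], s(x) = -3 + 1/6·(x - 2) + 17/4·(x - 2)² - 17/12·(x - 2)³.
With (x - 2) = 3/4: s(11/4) = -277/256.

-1.0820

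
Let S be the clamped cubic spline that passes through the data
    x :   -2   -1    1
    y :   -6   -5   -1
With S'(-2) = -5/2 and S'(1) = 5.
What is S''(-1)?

-3

With M_i denoting the second derivative at x_i, h_i = 1, 2, and Δ_i = (y_(i+1) − y_i)/h_i = 1, 2:
  1·M_0 + 6·M_1 + 2·M_2 = 6(Δ_1 - Δ_0) = 6
Clamped end conditions give two more equations: 2h_0·M_0 + h_0·M_1 = 6(Δ_0 - S'(-2)) = 21 and h_1·M_1 + 2h_1·M_2 = 6(S'(1) - Δ_1) = 18.
Hence M_0 = 12, M_1 = -3, M_2 = 6.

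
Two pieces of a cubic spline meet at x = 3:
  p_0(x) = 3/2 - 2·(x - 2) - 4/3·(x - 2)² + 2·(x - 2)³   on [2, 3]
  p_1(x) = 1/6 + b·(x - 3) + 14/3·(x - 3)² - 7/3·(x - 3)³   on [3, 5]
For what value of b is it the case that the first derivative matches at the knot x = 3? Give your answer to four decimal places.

p_0'(x) = -2 - 8/3·(x - 2) + 6·(x - 2)², so p_0'(3) = 4/3. On the right, p_1'(3) = b, so b = 4/3.

1.3333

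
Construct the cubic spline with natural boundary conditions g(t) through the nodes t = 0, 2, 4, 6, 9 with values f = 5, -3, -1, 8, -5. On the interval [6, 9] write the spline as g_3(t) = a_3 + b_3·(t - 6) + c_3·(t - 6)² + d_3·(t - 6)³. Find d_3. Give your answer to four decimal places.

Let σ_i = g''(x_i). Step sizes h_i = 2, 2, 2, 3; slopes of the chords Δ_i = (y_(i+1) - y_i)/h_i = -4, 1, 9/2, -13/3.
  2·σ_0 + 8·σ_1 + 2·σ_2 = 6(Δ_1 - Δ_0) = 30
  2·σ_1 + 8·σ_2 + 2·σ_3 = 6(Δ_2 - Δ_1) = 21
  2·σ_2 + 10·σ_3 + 3·σ_4 = 6(Δ_3 - Δ_2) = -53
Natural end conditions: σ_0 = σ_4 = 0.
Forward elimination and back-substitution give σ_0 = 0, σ_1 = 206/71, σ_2 = 241/71, σ_3 = -849/142, σ_4 = 0.
On [6, 9], with g_3(t) = a_3 + b_3·(t - 6) + c_3·(t - 6)² + d_3·(t - 6)³: c_3 = σ_3/2 = -849/284, d_3 = (σ_4 - σ_3)/(6h_3) = 283/852, b_3 = Δ_3 - h_3(2σ_3 + σ_4)/6 = 701/426.

0.3322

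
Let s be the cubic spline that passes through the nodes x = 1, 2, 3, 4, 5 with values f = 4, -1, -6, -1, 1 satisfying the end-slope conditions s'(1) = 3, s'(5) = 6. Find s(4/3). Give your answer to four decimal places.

3.7831

Put m_i = s'' at the i-th knot. Here h = (1, 1, 1, 1) and Δ = (-5, -5, 5, 2), so the interior equations h_(i-1)·m_(i-1) + 2(h_(i-1)+h_i)·m_i + h_i·m_(i+1) = 6(Δ_i − Δ_(i-1)) read
  1·m_0 + 4·m_1 + 1·m_2 = 6(Δ_1 - Δ_0) = 0
  1·m_1 + 4·m_2 + 1·m_3 = 6(Δ_2 - Δ_1) = 60
  1·m_2 + 4·m_3 + 1·m_4 = 6(Δ_3 - Δ_2) = -18
Clamped end conditions give two more equations: 2h_0·m_0 + h_0·m_1 = 6(Δ_0 - s'(1)) = -48 and h_3·m_3 + 2h_3·m_4 = 6(s'(5) - Δ_3) = 24.
Hence m_0 = -174/7, m_1 = 12/7, m_2 = 18, m_3 = -96/7, m_4 = 132/7.
On [1, 2], s(x) = 4 + 3·(x - 1) - 87/7·(x - 1)² + 31/7·(x - 1)³.
With (x - 1) = 1/3: s(4/3) = 715/189.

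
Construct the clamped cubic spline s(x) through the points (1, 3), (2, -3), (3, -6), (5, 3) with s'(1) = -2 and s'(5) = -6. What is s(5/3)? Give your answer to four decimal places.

-0.5724

With M_i denoting the second derivative at x_i, h_i = 1, 1, 2, and Δ_i = (y_(i+1) − y_i)/h_i = -6, -3, 9/2:
  1·M_0 + 4·M_1 + 1·M_2 = 6(Δ_1 - Δ_0) = 18
  1·M_1 + 6·M_2 + 2·M_3 = 6(Δ_2 - Δ_1) = 45
Clamped end conditions give two more equations: 2h_0·M_0 + h_0·M_1 = 6(Δ_0 - s'(1)) = -24 and h_2·M_2 + 2h_2·M_3 = 6(s'(5) - Δ_2) = -63.
Forward elimination and back-substitution give M_0 = -313/22, M_1 = 49/11, M_2 = 317/22, M_3 = -505/22.
On [1, 2], s(x) = 3 - 2·(x - 1) - 313/44·(x - 1)² + 137/44·(x - 1)³.
With (x - 1) = 2/3: s(5/3) = -170/297.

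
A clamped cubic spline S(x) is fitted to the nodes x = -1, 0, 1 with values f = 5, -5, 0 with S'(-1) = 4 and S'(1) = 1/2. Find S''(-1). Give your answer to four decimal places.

-66.2500

Let M_i = S''(x_i). Step sizes h_i = 1, 1; slopes of the chords Δ_i = (y_(i+1) - y_i)/h_i = -10, 5.
  1·M_0 + 4·M_1 + 1·M_2 = 6(Δ_1 - Δ_0) = 90
Clamped end conditions give two more equations: 2h_0·M_0 + h_0·M_1 = 6(Δ_0 - S'(-1)) = -84 and h_1·M_1 + 2h_1·M_2 = 6(S'(1) - Δ_1) = -27.
Solving the tridiagonal system: M_0 = -265/4, M_1 = 97/2, M_2 = -151/4.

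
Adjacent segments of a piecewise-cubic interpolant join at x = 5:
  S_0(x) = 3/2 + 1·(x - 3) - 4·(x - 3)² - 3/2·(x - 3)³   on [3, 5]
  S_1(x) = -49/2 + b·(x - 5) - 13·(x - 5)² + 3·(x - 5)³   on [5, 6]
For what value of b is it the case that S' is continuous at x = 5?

S_0'(x) = 1 - 8·(x - 3) - 9/2·(x - 3)², so S_0'(5) = -33. On the right, S_1'(5) = b, so b = -33.

-33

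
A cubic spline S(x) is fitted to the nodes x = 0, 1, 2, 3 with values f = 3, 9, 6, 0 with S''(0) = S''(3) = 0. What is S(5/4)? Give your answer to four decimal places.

9.0188

Let M_i = S''(x_i). Step sizes h_i = 1, 1, 1; slopes of the chords Δ_i = (y_(i+1) - y_i)/h_i = 6, -3, -6.
  1·M_0 + 4·M_1 + 1·M_2 = 6(Δ_1 - Δ_0) = -54
  1·M_1 + 4·M_2 + 1·M_3 = 6(Δ_2 - Δ_1) = -18
Natural end conditions: M_0 = M_3 = 0.
Hence M_0 = 0, M_1 = -66/5, M_2 = -6/5, M_3 = 0.
On [1, 2], S(x) = 9 + 8/5·(x - 1) - 33/5·(x - 1)² + 2·(x - 1)³.
With (x - 1) = 1/4: S(5/4) = 1443/160.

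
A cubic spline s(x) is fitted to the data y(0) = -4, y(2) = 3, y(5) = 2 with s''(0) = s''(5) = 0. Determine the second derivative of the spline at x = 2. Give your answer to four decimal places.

-2.3000

With σ_i denoting the second derivative at x_i, h_i = 2, 3, and Δ_i = (y_(i+1) − y_i)/h_i = 7/2, -1/3:
  2·σ_0 + 10·σ_1 + 3·σ_2 = 6(Δ_1 - Δ_0) = -23
Natural end conditions: σ_0 = σ_2 = 0.
Forward elimination and back-substitution give σ_0 = 0, σ_1 = -23/10, σ_2 = 0.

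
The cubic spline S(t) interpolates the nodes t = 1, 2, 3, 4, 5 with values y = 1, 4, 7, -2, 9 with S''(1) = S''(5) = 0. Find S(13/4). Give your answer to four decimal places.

Put σ_i = S'' at the i-th knot. Here h = (1, 1, 1, 1) and Δ = (3, 3, -9, 11), so the interior equations h_(i-1)·σ_(i-1) + 2(h_(i-1)+h_i)·σ_i + h_i·σ_(i+1) = 6(Δ_i − Δ_(i-1)) read
  1·σ_0 + 4·σ_1 + 1·σ_2 = 6(Δ_1 - Δ_0) = 0
  1·σ_1 + 4·σ_2 + 1·σ_3 = 6(Δ_2 - Δ_1) = -72
  1·σ_2 + 4·σ_3 + 1·σ_4 = 6(Δ_3 - Δ_2) = 120
Natural end conditions: σ_0 = σ_4 = 0.
Hence σ_0 = 0, σ_1 = 51/7, σ_2 = -204/7, σ_3 = 261/7, σ_4 = 0.
On [3, 4], S(t) = 7 - 11/2·(t - 3) - 102/7·(t - 3)² + 155/14·(t - 3)³.
With (t - 3) = 1/4: S(13/4) = 4379/896.

4.8873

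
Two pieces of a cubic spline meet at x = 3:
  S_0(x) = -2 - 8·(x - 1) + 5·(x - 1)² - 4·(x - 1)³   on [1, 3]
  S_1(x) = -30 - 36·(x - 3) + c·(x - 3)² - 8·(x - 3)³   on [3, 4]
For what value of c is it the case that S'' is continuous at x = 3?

S_0''(x) = 10 - 24·(x - 1), so S_0''(3) = -38. On the right, S_1''(3) = 2c, so c = -19.

-19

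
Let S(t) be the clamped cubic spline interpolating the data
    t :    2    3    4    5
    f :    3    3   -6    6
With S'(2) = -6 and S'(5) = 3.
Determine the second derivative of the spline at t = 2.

36

With M_i denoting the second derivative at x_i, h_i = 1, 1, 1, and Δ_i = (y_(i+1) − y_i)/h_i = 0, -9, 12:
  1·M_0 + 4·M_1 + 1·M_2 = 6(Δ_1 - Δ_0) = -54
  1·M_1 + 4·M_2 + 1·M_3 = 6(Δ_2 - Δ_1) = 126
Clamped end conditions give two more equations: 2h_0·M_0 + h_0·M_1 = 6(Δ_0 - S'(2)) = 36 and h_2·M_2 + 2h_2·M_3 = 6(S'(5) - Δ_2) = -54.
Solving the tridiagonal system: M_0 = 36, M_1 = -36, M_2 = 54, M_3 = -54.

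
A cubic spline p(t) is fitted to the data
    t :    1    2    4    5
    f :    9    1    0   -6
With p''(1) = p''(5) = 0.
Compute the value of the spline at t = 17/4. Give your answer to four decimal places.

Write σ_i for p''(x_i). With h_i = 1, 2, 1 and divided differences Δ_i = -8, -1/2, -6, the continuity of p' gives the tridiagonal system
  1·σ_0 + 6·σ_1 + 2·σ_2 = 6(Δ_1 - Δ_0) = 45
  2·σ_1 + 6·σ_2 + 1·σ_3 = 6(Δ_2 - Δ_1) = -33
Natural end conditions: σ_0 = σ_3 = 0.
Forward elimination and back-substitution give σ_0 = 0, σ_1 = 21/2, σ_2 = -9, σ_3 = 0.
On [4, 5], p(t) = 0 - 3·(t - 4) - 9/2·(t - 4)² + 3/2·(t - 4)³.
With (t - 4) = 1/4: p(17/4) = -129/128.

-1.0078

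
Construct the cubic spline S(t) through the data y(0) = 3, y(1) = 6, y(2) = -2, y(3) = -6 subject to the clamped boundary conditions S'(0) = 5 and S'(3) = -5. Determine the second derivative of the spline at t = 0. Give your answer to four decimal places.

With m_i denoting the second derivative at x_i, h_i = 1, 1, 1, and Δ_i = (y_(i+1) − y_i)/h_i = 3, -8, -4:
  1·m_0 + 4·m_1 + 1·m_2 = 6(Δ_1 - Δ_0) = -66
  1·m_1 + 4·m_2 + 1·m_3 = 6(Δ_2 - Δ_1) = 24
Clamped end conditions give two more equations: 2h_0·m_0 + h_0·m_1 = 6(Δ_0 - S'(0)) = -12 and h_2·m_2 + 2h_2·m_3 = 6(S'(3) - Δ_2) = -6.
Forward elimination and back-substitution give m_0 = 68/15, m_1 = -316/15, m_2 = 206/15, m_3 = -148/15.

4.5333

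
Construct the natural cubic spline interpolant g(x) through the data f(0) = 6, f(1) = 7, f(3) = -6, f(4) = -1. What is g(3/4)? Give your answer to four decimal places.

7.4473

With M_i denoting the second derivative at x_i, h_i = 1, 2, 1, and Δ_i = (y_(i+1) − y_i)/h_i = 1, -13/2, 5:
  1·M_0 + 6·M_1 + 2·M_2 = 6(Δ_1 - Δ_0) = -45
  2·M_1 + 6·M_2 + 1·M_3 = 6(Δ_2 - Δ_1) = 69
Natural end conditions: M_0 = M_3 = 0.
Solving: M_0 = 0, M_1 = -51/4, M_2 = 63/4, M_3 = 0.
On [0, 1], g(x) = 6 + 25/8·x + 0·x² - 17/8·x³.
With x = 3/4: g(3/4) = 3813/512.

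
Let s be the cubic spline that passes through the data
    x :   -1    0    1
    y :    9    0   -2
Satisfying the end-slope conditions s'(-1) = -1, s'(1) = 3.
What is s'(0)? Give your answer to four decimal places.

Put σ_i = s'' at the i-th knot. Here h = (1, 1) and Δ = (-9, -2), so the interior equations h_(i-1)·σ_(i-1) + 2(h_(i-1)+h_i)·σ_i + h_i·σ_(i+1) = 6(Δ_i − Δ_(i-1)) read
  1·σ_0 + 4·σ_1 + 1·σ_2 = 6(Δ_1 - Δ_0) = 42
Clamped end conditions give two more equations: 2h_0·σ_0 + h_0·σ_1 = 6(Δ_0 - s'(-1)) = -48 and h_1·σ_1 + 2h_1·σ_2 = 6(s'(1) - Δ_1) = 30.
Forward elimination and back-substitution give σ_0 = -65/2, σ_1 = 17, σ_2 = 13/2.
On [0, 1], s'(x) = b_1 + 2c_1·x + 3d_1·x² with b_1 = Δ_1 - h_1(2σ_1 + σ_2)/6 = -35/4, c_1 = σ_1/2 = 17/2, d_1 = (σ_2 - σ_1)/(6h_1) = -7/4. So s'(0) = -35/4.

-8.7500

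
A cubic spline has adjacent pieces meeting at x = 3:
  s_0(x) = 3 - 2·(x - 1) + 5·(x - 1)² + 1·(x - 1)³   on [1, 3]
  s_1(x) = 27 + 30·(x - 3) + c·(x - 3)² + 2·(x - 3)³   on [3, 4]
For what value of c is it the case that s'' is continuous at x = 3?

11

s_0''(x) = 10 + 6·(x - 1), so s_0''(3) = 22. On the right, s_1''(3) = 2c, so c = 11.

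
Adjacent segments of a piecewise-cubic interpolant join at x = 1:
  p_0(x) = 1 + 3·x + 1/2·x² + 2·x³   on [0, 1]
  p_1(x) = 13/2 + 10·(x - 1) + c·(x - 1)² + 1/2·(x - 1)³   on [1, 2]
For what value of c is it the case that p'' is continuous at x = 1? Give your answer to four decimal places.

6.5000

p_0''(x) = 1 + 12·x, so p_0''(1) = 13. On the right, p_1''(1) = 2c, so c = 13/2.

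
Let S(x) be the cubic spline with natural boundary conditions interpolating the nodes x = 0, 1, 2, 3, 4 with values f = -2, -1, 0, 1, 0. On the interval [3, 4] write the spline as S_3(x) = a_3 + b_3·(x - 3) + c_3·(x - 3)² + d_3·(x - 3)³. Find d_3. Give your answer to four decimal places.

With σ_i denoting the second derivative at x_i, h_i = 1, 1, 1, 1, and Δ_i = (y_(i+1) − y_i)/h_i = 1, 1, 1, -1:
  1·σ_0 + 4·σ_1 + 1·σ_2 = 6(Δ_1 - Δ_0) = 0
  1·σ_1 + 4·σ_2 + 1·σ_3 = 6(Δ_2 - Δ_1) = 0
  1·σ_2 + 4·σ_3 + 1·σ_4 = 6(Δ_3 - Δ_2) = -12
Natural end conditions: σ_0 = σ_4 = 0.
Hence σ_0 = 0, σ_1 = -3/14, σ_2 = 6/7, σ_3 = -45/14, σ_4 = 0.
On [3, 4], with S_3(x) = a_3 + b_3·(x - 3) + c_3·(x - 3)² + d_3·(x - 3)³: c_3 = σ_3/2 = -45/28, d_3 = (σ_4 - σ_3)/(6h_3) = 15/28, b_3 = Δ_3 - h_3(2σ_3 + σ_4)/6 = 1/14.

0.5357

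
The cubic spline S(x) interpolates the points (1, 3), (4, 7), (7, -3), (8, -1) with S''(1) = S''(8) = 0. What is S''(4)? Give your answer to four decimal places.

Let M_i = S''(x_i). Step sizes h_i = 3, 3, 1; slopes of the chords Δ_i = (y_(i+1) - y_i)/h_i = 4/3, -10/3, 2.
  3·M_0 + 12·M_1 + 3·M_2 = 6(Δ_1 - Δ_0) = -28
  3·M_1 + 8·M_2 + 1·M_3 = 6(Δ_2 - Δ_1) = 32
Natural end conditions: M_0 = M_3 = 0.
Forward elimination and back-substitution give M_0 = 0, M_1 = -320/87, M_2 = 156/29, M_3 = 0.

-3.6782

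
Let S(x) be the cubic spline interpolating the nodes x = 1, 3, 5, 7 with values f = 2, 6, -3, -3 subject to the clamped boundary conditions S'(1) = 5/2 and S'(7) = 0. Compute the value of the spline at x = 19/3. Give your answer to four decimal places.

Let m_i = S''(x_i). Step sizes h_i = 2, 2, 2; slopes of the chords Δ_i = (y_(i+1) - y_i)/h_i = 2, -9/2, 0.
  2·m_0 + 8·m_1 + 2·m_2 = 6(Δ_1 - Δ_0) = -39
  2·m_1 + 8·m_2 + 2·m_3 = 6(Δ_2 - Δ_1) = 27
Clamped end conditions give two more equations: 2h_0·m_0 + h_0·m_1 = 6(Δ_0 - S'(1)) = -3 and h_2·m_2 + 2h_2·m_3 = 6(S'(7) - Δ_2) = 0.
Solving the tridiagonal system: m_0 = 83/30, m_1 = -211/30, m_2 = 88/15, m_3 = -44/15.
On [5, 7], S(x) = -3 - 44/15·(x - 5) + 44/15·(x - 5)² - 11/15·(x - 5)³.
With (x - 5) = 4/3: S(19/3) = -1391/405.

-3.4346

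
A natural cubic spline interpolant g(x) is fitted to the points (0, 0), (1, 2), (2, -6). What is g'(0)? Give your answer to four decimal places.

4.5000

Let m_i = g''(x_i). Step sizes h_i = 1, 1; slopes of the chords Δ_i = (y_(i+1) - y_i)/h_i = 2, -8.
  1·m_0 + 4·m_1 + 1·m_2 = 6(Δ_1 - Δ_0) = -60
Natural end conditions: m_0 = m_2 = 0.
Solving: m_0 = 0, m_1 = -15, m_2 = 0.
On [0, 1], g'(x) = b_0 + 2c_0·x + 3d_0·x² with b_0 = Δ_0 - h_0(2m_0 + m_1)/6 = 9/2, c_0 = m_0/2 = 0, d_0 = (m_1 - m_0)/(6h_0) = -5/2. So g'(0) = 9/2.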